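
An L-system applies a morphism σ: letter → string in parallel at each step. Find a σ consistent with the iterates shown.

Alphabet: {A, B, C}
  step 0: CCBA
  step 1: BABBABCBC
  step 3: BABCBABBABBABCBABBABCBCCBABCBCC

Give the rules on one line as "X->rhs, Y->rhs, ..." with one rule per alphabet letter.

  step 0 ⇒ step 1: CCBA ⇒ BAB·BAB·C·BC
    A ↦ BC
    B ↦ C
    C ↦ BAB

A->BC, B->C, C->BAB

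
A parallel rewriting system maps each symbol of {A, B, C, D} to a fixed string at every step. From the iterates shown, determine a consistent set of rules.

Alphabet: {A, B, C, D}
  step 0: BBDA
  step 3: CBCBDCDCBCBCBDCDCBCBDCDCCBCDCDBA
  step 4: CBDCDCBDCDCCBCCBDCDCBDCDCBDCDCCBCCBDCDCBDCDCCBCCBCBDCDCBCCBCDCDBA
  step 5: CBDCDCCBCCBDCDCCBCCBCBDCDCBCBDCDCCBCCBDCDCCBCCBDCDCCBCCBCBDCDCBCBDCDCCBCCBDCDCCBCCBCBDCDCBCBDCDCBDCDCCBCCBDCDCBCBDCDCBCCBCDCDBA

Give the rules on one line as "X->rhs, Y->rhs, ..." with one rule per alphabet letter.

  step 4 ⇒ step 5: CBDCDCBDCDCCBCCBDCDCBDCDCBDCDCCBCCBDCDCBDCDCCBCCBCBDCDCBCCBCDCDBA ⇒ CB·DCD·C·CB·C·CB·DCD·C·CB·C·CB·CB·DCD·CB·CB·DCD·C·CB·C·CB·DCD·C·CB·C·CB·DCD·C·CB·C·CB·CB·DCD·CB·CB·DCD·C·CB·C·CB·DCD·C·CB·C·CB·CB·DCD·CB·CB·DCD·CB·DCD·C·CB·C·CB·DCD·CB·CB·DCD·CB·C·CB·C·DCD·BA
    A ↦ BA
    B ↦ DCD
    C ↦ CB
    D ↦ C

A->BA, B->DCD, C->CB, D->C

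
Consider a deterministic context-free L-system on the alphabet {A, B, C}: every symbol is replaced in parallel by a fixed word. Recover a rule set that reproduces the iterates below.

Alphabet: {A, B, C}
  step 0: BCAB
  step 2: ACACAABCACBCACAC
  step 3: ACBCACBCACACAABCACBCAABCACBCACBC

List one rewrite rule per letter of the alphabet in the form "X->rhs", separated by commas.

  step 2 ⇒ step 3: ACACAABCACBCACAC ⇒ AC·BC·AC·BC·AC·AC·AA·BC·AC·BC·AA·BC·AC·BC·AC·BC
    A ↦ AC
    B ↦ AA
    C ↦ BC

A->AC, B->AA, C->BC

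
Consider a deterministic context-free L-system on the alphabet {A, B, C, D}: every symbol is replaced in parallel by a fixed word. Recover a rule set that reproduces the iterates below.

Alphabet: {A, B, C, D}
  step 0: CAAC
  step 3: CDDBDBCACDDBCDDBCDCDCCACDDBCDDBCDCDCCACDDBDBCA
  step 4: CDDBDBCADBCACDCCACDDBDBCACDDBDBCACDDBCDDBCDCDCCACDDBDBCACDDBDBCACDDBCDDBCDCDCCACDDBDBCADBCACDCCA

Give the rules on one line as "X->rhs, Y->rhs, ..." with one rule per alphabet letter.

  step 3 ⇒ step 4: CDDBDBCACDDBCDDBCDCDCCACDDBCDDBCDCDCCACDDBDBCA ⇒ CD·DB·DB·CA·DB·CA·CD·CCA·CD·DB·DB·CA·CD·DB·DB·CA·CD·DB·CD·DB·CD·CD·CCA·CD·DB·DB·CA·CD·DB·DB·CA·CD·DB·CD·DB·CD·CD·CCA·CD·DB·DB·CA·DB·CA·CD·CCA
    A ↦ CCA
    B ↦ CA
    C ↦ CD
    D ↦ DB

A->CCA, B->CA, C->CD, D->DB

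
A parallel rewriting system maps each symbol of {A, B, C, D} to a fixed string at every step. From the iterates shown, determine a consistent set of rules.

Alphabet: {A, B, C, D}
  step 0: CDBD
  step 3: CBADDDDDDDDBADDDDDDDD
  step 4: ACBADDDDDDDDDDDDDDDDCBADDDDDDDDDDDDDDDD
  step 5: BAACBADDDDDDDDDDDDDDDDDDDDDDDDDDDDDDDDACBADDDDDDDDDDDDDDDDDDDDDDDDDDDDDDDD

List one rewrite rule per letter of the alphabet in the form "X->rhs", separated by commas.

  step 4 ⇒ step 5: ACBADDDDDDDDDDDDDDDDCBADDDDDDDDDDDDDDDD ⇒ BA·A·C·BA·DD·DD·DD·DD·DD·DD·DD·DD·DD·DD·DD·DD·DD·DD·DD·DD·A·C·BA·DD·DD·DD·DD·DD·DD·DD·DD·DD·DD·DD·DD·DD·DD·DD·DD
    A ↦ BA
    B ↦ C
    C ↦ A
    D ↦ DD

A->BA, B->C, C->A, D->DD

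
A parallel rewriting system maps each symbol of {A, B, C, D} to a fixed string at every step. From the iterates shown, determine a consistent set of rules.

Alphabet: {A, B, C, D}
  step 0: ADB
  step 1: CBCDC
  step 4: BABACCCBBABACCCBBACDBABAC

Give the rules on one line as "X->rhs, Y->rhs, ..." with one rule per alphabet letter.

A->CB, B->C, C->BA, D->CD

  step 0 ⇒ step 1: ADB ⇒ CB·CD·C
    A ↦ CB
    B ↦ C
    D ↦ CD
    C ↦ BA  (constrained at step 1)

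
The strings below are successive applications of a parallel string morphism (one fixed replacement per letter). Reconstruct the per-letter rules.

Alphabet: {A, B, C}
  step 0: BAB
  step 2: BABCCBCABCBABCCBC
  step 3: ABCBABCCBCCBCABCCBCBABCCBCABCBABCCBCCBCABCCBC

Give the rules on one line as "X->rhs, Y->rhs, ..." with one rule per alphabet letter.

  step 2 ⇒ step 3: BABCCBCABCBABCCBC ⇒ ABC·B·ABC·CBC·CBC·ABC·CBC·B·ABC·CBC·ABC·B·ABC·CBC·CBC·ABC·CBC
    A ↦ B
    B ↦ ABC
    C ↦ CBC

A->B, B->ABC, C->CBC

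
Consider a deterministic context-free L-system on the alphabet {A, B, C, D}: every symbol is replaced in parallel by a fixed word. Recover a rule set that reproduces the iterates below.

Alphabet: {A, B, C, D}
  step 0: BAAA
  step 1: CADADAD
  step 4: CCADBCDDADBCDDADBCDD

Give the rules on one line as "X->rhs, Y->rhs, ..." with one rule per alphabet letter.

A->AD, B->C, C->DD, D->B

  step 0 ⇒ step 1: BAAA ⇒ C·AD·AD·AD
    A ↦ AD
    B ↦ C
    C ↦ DD  (constrained at step 1)
    D ↦ B  (constrained at step 1)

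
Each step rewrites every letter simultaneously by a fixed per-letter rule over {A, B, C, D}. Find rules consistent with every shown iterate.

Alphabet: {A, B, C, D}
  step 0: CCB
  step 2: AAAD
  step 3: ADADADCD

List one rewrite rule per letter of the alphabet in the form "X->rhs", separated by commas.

  step 2 ⇒ step 3: AAAD ⇒ AD·AD·AD·CD
    A ↦ AD
    D ↦ CD
    B ↦ A  (constrained at step 0)
    C ↦ B  (constrained at step 0)

A->AD, B->A, C->B, D->CD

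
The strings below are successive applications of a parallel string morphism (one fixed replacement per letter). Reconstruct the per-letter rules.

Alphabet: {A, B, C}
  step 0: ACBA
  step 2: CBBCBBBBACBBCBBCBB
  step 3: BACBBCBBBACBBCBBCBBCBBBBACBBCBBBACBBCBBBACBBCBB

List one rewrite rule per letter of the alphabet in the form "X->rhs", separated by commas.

A->B, B->CBB, C->BA

  step 2 ⇒ step 3: CBBCBBBBACBBCBBCBB ⇒ BA·CBB·CBB·BA·CBB·CBB·CBB·CBB·B·BA·CBB·CBB·BA·CBB·CBB·BA·CBB·CBB
    A ↦ B
    B ↦ CBB
    C ↦ BA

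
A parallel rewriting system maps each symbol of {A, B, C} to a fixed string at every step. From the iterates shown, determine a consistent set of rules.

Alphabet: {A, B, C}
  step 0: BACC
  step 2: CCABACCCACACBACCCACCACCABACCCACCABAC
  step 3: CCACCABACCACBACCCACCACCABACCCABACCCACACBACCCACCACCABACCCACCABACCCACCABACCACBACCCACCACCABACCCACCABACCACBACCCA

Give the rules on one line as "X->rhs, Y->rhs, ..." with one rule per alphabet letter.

A->BAC, B->CAC, C->CCA

  step 2 ⇒ step 3: CCABACCCACACBACCCACCACCABACCCACCABAC ⇒ CCA·CCA·BAC·CAC·BAC·CCA·CCA·CCA·BAC·CCA·BAC·CCA·CAC·BAC·CCA·CCA·CCA·BAC·CCA·CCA·BAC·CCA·CCA·BAC·CAC·BAC·CCA·CCA·CCA·BAC·CCA·CCA·BAC·CAC·BAC·CCA
    A ↦ BAC
    B ↦ CAC
    C ↦ CCA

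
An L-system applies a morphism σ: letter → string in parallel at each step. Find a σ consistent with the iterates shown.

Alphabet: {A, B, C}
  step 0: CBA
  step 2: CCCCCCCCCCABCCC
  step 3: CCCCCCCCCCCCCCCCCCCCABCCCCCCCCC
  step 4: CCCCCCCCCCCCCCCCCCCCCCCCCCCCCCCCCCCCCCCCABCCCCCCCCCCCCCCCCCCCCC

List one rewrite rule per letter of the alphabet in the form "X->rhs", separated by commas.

A->AB, B->CCC, C->CC

  step 3 ⇒ step 4: CCCCCCCCCCCCCCCCCCCCABCCCCCCCCC ⇒ CC·CC·CC·CC·CC·CC·CC·CC·CC·CC·CC·CC·CC·CC·CC·CC·CC·CC·CC·CC·AB·CCC·CC·CC·CC·CC·CC·CC·CC·CC·CC
    A ↦ AB
    B ↦ CCC
    C ↦ CC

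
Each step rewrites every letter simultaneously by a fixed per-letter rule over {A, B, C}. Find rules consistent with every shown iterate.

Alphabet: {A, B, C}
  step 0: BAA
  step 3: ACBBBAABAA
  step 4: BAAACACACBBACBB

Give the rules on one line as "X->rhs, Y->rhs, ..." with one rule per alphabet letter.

  step 3 ⇒ step 4: ACBBBAABAA ⇒ B·AA·AC·AC·AC·B·B·AC·B·B
    A ↦ B
    B ↦ AC
    C ↦ AA

A->B, B->AC, C->AA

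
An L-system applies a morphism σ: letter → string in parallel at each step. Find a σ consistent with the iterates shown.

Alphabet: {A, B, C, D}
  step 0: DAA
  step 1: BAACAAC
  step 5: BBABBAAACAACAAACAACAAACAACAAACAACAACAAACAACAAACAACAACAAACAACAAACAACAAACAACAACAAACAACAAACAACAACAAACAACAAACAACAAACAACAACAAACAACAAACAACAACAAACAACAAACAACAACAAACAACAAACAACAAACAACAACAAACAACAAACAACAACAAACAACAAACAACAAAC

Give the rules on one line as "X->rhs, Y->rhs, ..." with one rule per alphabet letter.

A->AAC, B->DDC, C->A, D->B

  step 0 ⇒ step 1: DAA ⇒ B·AAC·AAC
    A ↦ AAC
    D ↦ B
    B ↦ DDC  (constrained at step 1)
    C ↦ A  (constrained at step 1)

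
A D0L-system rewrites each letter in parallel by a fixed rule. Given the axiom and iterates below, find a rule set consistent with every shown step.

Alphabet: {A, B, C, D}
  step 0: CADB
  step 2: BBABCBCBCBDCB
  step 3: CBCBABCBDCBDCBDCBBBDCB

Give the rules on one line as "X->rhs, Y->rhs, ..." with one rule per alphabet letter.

A->AB, B->CB, C->D, D->BB

  step 2 ⇒ step 3: BBABCBCBCBDCB ⇒ CB·CB·AB·CB·D·CB·D·CB·D·CB·BB·D·CB
    A ↦ AB
    B ↦ CB
    C ↦ D
    D ↦ BB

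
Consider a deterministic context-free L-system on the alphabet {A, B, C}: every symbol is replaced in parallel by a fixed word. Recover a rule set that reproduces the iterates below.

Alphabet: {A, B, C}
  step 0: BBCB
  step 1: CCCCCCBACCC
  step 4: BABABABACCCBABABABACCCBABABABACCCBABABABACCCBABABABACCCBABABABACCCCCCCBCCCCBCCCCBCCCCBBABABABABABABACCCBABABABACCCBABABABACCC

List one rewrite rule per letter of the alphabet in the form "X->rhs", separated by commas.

A->CB, B->CCC, C->BA

  step 0 ⇒ step 1: BBCB ⇒ CCC·CCC·BA·CCC
    B ↦ CCC
    C ↦ BA
    A ↦ CB  (constrained at step 1)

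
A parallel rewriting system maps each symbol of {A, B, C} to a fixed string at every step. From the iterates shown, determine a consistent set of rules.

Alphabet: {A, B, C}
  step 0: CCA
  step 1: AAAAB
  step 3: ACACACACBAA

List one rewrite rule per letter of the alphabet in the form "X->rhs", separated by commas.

  step 0 ⇒ step 1: CCA ⇒ AA·AA·B
    A ↦ B
    C ↦ AA
    B ↦ AC  (constrained at step 1)

A->B, B->AC, C->AA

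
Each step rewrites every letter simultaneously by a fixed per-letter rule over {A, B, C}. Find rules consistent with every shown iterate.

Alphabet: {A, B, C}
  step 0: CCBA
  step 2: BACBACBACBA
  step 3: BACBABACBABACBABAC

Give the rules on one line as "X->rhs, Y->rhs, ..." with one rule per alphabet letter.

  step 2 ⇒ step 3: BACBACBACBA ⇒ BA·C·BA·BA·C·BA·BA·C·BA·BA·C
    A ↦ C
    B ↦ BA
    C ↦ BA

A->C, B->BA, C->BA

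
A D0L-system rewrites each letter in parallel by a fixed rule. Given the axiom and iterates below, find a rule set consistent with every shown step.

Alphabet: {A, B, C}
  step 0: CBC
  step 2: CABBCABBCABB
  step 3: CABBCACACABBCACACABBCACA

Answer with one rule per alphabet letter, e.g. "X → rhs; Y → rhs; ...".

  step 2 ⇒ step 3: CABBCABBCABB ⇒ CA·BB·CA·CA·CA·BB·CA·CA·CA·BB·CA·CA
    A ↦ BB
    B ↦ CA
    C ↦ CA

A->BB, B->CA, C->CA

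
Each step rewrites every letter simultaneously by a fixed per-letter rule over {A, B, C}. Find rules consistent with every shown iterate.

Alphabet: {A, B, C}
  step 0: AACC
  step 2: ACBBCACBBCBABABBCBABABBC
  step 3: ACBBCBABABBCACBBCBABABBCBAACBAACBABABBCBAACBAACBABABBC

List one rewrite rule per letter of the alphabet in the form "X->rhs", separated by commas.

A->AC, B->BA, C->BBC

  step 2 ⇒ step 3: ACBBCACBBCBABABBCBABABBC ⇒ AC·BBC·BA·BA·BBC·AC·BBC·BA·BA·BBC·BA·AC·BA·AC·BA·BA·BBC·BA·AC·BA·AC·BA·BA·BBC
    A ↦ AC
    B ↦ BA
    C ↦ BBC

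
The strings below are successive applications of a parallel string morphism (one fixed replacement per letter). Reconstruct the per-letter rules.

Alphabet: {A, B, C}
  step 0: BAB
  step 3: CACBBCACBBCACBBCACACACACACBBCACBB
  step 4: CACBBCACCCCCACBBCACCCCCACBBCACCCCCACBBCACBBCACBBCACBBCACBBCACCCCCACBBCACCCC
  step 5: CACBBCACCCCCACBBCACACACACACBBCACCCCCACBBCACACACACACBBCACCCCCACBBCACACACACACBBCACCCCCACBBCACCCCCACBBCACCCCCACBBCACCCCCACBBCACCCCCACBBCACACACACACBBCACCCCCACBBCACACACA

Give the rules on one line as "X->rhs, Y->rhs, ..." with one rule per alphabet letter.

A->CBB, B->CC, C->CA

  step 4 ⇒ step 5: CACBBCACCCCCACBBCACCCCCACBBCACCCCCACBBCACBBCACBBCACBBCACBBCACCCCCACBBCACCCC ⇒ CA·CBB·CA·CC·CC·CA·CBB·CA·CA·CA·CA·CA·CBB·CA·CC·CC·CA·CBB·CA·CA·CA·CA·CA·CBB·CA·CC·CC·CA·CBB·CA·CA·CA·CA·CA·CBB·CA·CC·CC·CA·CBB·CA·CC·CC·CA·CBB·CA·CC·CC·CA·CBB·CA·CC·CC·CA·CBB·CA·CC·CC·CA·CBB·CA·CA·CA·CA·CA·CBB·CA·CC·CC·CA·CBB·CA·CA·CA·CA
    A ↦ CBB
    B ↦ CC
    C ↦ CA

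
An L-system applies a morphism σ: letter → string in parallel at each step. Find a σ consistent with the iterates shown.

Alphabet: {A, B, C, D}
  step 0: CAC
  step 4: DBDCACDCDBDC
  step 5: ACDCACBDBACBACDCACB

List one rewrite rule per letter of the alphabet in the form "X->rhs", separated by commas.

A->D, B->DC, C->B, D->AC

  step 4 ⇒ step 5: DBDCACDCDBDC ⇒ AC·DC·AC·B·D·B·AC·B·AC·DC·AC·B
    A ↦ D
    B ↦ DC
    C ↦ B
    D ↦ AC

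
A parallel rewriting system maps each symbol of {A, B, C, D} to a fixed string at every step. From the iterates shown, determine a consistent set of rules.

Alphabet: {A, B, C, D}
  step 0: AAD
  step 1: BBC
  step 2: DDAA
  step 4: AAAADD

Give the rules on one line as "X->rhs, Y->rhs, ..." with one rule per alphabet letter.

A->B, B->D, C->AA, D->C

  step 1 ⇒ step 2: BBC ⇒ D·D·AA
    B ↦ D
    C ↦ AA
  step 0 ⇒ step 1: AAD ⇒ B·B·C
    A ↦ B
  step 0 ⇒ step 1: AAD ⇒ B·B·C
    D ↦ C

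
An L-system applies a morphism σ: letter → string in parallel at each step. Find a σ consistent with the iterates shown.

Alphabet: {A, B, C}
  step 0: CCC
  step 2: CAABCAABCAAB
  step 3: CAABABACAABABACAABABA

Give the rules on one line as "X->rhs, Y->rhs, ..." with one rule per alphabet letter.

  step 2 ⇒ step 3: CAABCAABCAAB ⇒ CA·AB·AB·A·CA·AB·AB·A·CA·AB·AB·A
    A ↦ AB
    B ↦ A
    C ↦ CA

A->AB, B->A, C->CA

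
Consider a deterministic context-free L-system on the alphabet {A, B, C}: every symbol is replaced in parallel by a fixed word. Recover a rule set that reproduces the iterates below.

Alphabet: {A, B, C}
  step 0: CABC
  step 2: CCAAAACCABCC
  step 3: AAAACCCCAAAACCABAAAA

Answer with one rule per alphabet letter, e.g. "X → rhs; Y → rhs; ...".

  step 2 ⇒ step 3: CCAAAACCABCC ⇒ AA·AA·C·C·C·C·AA·AA·C·CAB·AA·AA
    A ↦ C
    B ↦ CAB
    C ↦ AA

A->C, B->CAB, C->AA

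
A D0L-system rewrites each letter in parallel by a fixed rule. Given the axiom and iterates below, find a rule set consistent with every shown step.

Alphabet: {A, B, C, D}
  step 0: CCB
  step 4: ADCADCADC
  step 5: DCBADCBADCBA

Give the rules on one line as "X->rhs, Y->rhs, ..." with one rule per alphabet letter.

A->DC, B->A, C->A, D->B

  step 4 ⇒ step 5: ADCADCADC ⇒ DC·B·A·DC·B·A·DC·B·A
    A ↦ DC
    C ↦ A
    D ↦ B
    B ↦ A  (constrained at step 0)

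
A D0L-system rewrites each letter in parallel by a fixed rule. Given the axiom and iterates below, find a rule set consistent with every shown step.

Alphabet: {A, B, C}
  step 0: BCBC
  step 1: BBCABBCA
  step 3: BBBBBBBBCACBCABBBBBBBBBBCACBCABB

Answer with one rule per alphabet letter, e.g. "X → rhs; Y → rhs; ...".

  step 0 ⇒ step 1: BCBC ⇒ BB·CA·BB·CA
    B ↦ BB
    C ↦ CA
    A ↦ CB  (constrained at step 1)

A->CB, B->BB, C->CA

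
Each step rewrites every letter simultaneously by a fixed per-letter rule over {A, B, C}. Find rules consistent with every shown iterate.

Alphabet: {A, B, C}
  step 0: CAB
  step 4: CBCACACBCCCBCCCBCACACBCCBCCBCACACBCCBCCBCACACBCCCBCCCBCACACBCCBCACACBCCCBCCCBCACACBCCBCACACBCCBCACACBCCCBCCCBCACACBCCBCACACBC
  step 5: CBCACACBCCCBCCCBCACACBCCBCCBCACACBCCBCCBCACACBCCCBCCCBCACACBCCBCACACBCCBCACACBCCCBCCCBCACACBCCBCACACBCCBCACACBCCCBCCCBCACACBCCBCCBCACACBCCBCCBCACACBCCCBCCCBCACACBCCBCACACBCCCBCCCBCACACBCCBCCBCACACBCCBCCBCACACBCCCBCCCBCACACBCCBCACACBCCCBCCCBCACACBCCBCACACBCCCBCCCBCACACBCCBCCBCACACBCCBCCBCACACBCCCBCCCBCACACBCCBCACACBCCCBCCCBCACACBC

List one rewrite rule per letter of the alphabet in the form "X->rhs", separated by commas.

A->C, B->ACA, C->CBC

  step 4 ⇒ step 5: CBCACACBCCCBCCCBCACACBCCBCCBCACACBCCBCCBCACACBCCCBCCCBCACACBCCBCACACBCCCBCCCBCACACBCCBCACACBCCBCACACBCCCBCCCBCACACBCCBCACACBC ⇒ CBC·ACA·CBC·C·CBC·C·CBC·ACA·CBC·CBC·CBC·ACA·CBC·CBC·CBC·ACA·CBC·C·CBC·C·CBC·ACA·CBC·CBC·ACA·CBC·CBC·ACA·CBC·C·CBC·C·CBC·ACA·CBC·CBC·ACA·CBC·CBC·ACA·CBC·C·CBC·C·CBC·ACA·CBC·CBC·CBC·ACA·CBC·CBC·CBC·ACA·CBC·C·CBC·C·CBC·ACA·CBC·CBC·ACA·CBC·C·CBC·C·CBC·ACA·CBC·CBC·CBC·ACA·CBC·CBC·CBC·ACA·CBC·C·CBC·C·CBC·ACA·CBC·CBC·ACA·CBC·C·CBC·C·CBC·ACA·CBC·CBC·ACA·CBC·C·CBC·C·CBC·ACA·CBC·CBC·CBC·ACA·CBC·CBC·CBC·ACA·CBC·C·CBC·C·CBC·ACA·CBC·CBC·ACA·CBC·C·CBC·C·CBC·ACA·CBC
    A ↦ C
    B ↦ ACA
    C ↦ CBC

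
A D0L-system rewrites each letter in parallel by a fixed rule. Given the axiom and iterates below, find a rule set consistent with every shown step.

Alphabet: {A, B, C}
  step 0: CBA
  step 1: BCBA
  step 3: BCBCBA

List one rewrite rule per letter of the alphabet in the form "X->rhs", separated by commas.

  step 0 ⇒ step 1: CBA ⇒ B·C·BA
    A ↦ BA
    B ↦ C
    C ↦ B

A->BA, B->C, C->B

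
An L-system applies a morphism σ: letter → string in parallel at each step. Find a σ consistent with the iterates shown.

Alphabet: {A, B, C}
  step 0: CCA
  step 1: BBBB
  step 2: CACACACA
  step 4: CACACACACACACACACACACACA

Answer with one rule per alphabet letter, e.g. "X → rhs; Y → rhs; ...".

  step 1 ⇒ step 2: BBBB ⇒ CA·CA·CA·CA
    B ↦ CA
  step 0 ⇒ step 1: CCA ⇒ B·B·BB
    A ↦ BB
  step 0 ⇒ step 1: CCA ⇒ B·B·BB
    C ↦ B

A->BB, B->CA, C->B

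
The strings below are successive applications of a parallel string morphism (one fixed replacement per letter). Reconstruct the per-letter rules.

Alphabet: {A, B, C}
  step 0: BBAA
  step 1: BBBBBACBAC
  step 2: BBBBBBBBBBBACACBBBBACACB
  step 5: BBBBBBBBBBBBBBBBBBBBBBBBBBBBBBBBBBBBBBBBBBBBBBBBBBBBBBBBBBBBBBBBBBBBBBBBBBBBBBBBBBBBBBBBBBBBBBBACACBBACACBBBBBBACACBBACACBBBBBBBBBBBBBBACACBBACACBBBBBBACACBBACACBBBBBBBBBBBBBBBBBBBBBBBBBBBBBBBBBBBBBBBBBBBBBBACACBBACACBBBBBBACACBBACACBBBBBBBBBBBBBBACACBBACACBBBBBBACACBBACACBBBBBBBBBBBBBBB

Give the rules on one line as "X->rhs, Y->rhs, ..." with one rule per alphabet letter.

  step 1 ⇒ step 2: BBBBBACBAC ⇒ BB·BB·BB·BB·BB·BAC·ACB·BB·BAC·ACB
    A ↦ BAC
    B ↦ BB
    C ↦ ACB

A->BAC, B->BB, C->ACB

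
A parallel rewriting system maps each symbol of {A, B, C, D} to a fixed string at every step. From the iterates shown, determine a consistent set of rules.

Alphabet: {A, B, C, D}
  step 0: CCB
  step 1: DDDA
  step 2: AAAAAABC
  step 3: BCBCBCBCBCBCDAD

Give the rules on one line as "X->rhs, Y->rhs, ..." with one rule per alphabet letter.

A->BC, B->DA, C->D, D->AA

  step 2 ⇒ step 3: AAAAAABC ⇒ BC·BC·BC·BC·BC·BC·DA·D
    A ↦ BC
    B ↦ DA
    C ↦ D
  step 1 ⇒ step 2: DDDA ⇒ AA·AA·AA·BC
    D ↦ AA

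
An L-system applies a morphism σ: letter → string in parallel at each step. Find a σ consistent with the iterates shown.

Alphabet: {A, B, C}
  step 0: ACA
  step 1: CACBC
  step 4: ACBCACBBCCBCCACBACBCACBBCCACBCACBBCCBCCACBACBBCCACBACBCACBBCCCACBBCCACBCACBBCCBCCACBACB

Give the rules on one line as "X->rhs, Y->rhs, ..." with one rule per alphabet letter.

  step 0 ⇒ step 1: ACA ⇒ C·ACB·C
    A ↦ C
    C ↦ ACB
    B ↦ BCC  (constrained at step 1)

A->C, B->BCC, C->ACB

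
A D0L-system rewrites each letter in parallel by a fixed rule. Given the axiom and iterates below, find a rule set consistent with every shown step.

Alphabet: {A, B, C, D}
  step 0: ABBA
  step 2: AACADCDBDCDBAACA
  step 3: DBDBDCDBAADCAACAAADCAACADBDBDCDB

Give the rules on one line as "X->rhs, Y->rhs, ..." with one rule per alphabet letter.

  step 2 ⇒ step 3: AACADCDBDCDBAACA ⇒ DB·DB·DC·DB·AA·DC·AA·CA·AA·DC·AA·CA·DB·DB·DC·DB
    A ↦ DB
    B ↦ CA
    C ↦ DC
    D ↦ AA

A->DB, B->CA, C->DC, D->AA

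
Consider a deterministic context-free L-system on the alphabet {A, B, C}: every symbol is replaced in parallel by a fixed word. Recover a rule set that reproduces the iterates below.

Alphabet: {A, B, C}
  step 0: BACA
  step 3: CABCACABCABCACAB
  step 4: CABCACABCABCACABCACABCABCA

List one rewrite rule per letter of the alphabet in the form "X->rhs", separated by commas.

A->B, B->CA, C->CA

  step 3 ⇒ step 4: CABCACABCABCACAB ⇒ CA·B·CA·CA·B·CA·B·CA·CA·B·CA·CA·B·CA·B·CA
    A ↦ B
    B ↦ CA
    C ↦ CA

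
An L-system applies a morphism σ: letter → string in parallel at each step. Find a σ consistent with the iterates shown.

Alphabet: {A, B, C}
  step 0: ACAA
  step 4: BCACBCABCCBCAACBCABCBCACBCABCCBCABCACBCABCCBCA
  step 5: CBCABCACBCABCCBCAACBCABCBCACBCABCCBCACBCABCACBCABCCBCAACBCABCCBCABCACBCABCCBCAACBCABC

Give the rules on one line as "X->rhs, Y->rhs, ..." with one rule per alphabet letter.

A->BC, B->CBC, C->A

  step 4 ⇒ step 5: BCACBCABCCBCAACBCABCBCACBCABCCBCABCACBCABCCBCA ⇒ CBC·A·BC·A·CBC·A·BC·CBC·A·A·CBC·A·BC·BC·A·CBC·A·BC·CBC·A·CBC·A·BC·A·CBC·A·BC·CBC·A·A·CBC·A·BC·CBC·A·BC·A·CBC·A·BC·CBC·A·A·CBC·A·BC
    A ↦ BC
    B ↦ CBC
    C ↦ A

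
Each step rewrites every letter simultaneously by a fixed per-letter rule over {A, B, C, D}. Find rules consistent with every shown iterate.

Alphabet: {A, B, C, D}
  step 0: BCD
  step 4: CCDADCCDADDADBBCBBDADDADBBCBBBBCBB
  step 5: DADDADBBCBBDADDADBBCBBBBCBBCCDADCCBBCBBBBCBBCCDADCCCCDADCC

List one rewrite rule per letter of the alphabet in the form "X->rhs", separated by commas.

  step 4 ⇒ step 5: CCDADCCDADDADBBCBBDADDADBBCBBBBCBB ⇒ DAD·DAD·BB·C·BB·DAD·DAD·BB·C·BB·BB·C·BB·C·C·DAD·C·C·BB·C·BB·BB·C·BB·C·C·DAD·C·C·C·C·DAD·C·C
    A ↦ C
    B ↦ C
    C ↦ DAD
    D ↦ BB

A->C, B->C, C->DAD, D->BB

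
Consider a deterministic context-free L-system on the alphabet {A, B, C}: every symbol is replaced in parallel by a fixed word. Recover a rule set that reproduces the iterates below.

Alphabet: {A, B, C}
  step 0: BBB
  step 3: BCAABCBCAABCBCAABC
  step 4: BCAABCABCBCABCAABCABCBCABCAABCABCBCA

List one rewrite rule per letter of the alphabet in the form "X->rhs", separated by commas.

A->ABC, B->BC, C->A

  step 3 ⇒ step 4: BCAABCBCAABCBCAABC ⇒ BC·A·ABC·ABC·BC·A·BC·A·ABC·ABC·BC·A·BC·A·ABC·ABC·BC·A
    A ↦ ABC
    B ↦ BC
    C ↦ A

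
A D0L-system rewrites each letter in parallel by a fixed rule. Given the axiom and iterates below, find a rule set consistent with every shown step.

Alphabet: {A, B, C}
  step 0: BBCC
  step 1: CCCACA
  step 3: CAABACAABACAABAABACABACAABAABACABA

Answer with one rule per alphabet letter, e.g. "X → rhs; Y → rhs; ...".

A->ABA, B->C, C->CA

  step 0 ⇒ step 1: BBCC ⇒ C·C·CA·CA
    B ↦ C
    C ↦ CA
    A ↦ ABA  (constrained at step 1)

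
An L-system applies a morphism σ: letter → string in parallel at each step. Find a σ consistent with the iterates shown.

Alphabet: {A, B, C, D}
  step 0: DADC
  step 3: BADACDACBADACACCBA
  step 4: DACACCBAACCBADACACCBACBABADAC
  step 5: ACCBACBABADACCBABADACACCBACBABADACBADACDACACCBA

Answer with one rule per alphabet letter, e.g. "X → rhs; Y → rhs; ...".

A->C, B->DA, C->BA, D->AC

  step 4 ⇒ step 5: DACACCBAACCBADACACCBACBABADAC ⇒ AC·C·BA·C·BA·BA·DA·C·C·BA·BA·DA·C·AC·C·BA·C·BA·BA·DA·C·BA·DA·C·DA·C·AC·C·BA
    A ↦ C
    B ↦ DA
    C ↦ BA
    D ↦ AC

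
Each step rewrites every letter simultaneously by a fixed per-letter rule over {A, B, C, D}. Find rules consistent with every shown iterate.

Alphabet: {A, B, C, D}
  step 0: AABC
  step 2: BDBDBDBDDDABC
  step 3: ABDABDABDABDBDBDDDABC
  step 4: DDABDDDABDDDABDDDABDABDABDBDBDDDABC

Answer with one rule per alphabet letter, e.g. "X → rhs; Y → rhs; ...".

  step 3 ⇒ step 4: ABDABDABDABDBDBDDDABC ⇒ DD·A·BD·DD·A·BD·DD·A·BD·DD·A·BD·A·BD·A·BD·BD·BD·DD·A·BC
    A ↦ DD
    B ↦ A
    C ↦ BC
    D ↦ BD

A->DD, B->A, C->BC, D->BD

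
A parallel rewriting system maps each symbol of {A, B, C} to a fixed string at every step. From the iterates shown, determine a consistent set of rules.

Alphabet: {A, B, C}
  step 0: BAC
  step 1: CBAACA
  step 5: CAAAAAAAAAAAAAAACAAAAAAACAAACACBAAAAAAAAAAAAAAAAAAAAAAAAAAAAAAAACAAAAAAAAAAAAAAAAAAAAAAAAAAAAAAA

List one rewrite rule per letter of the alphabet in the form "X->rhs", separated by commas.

  step 0 ⇒ step 1: BAC ⇒ CB·AA·CA
    A ↦ AA
    B ↦ CB
    C ↦ CA

A->AA, B->CB, C->CA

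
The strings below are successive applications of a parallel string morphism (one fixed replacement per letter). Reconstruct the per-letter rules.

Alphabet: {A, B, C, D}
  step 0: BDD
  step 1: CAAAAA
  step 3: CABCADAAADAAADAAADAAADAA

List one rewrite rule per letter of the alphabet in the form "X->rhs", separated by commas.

A->AD, B->CA, C->BC, D->AA

  step 0 ⇒ step 1: BDD ⇒ CA·AA·AA
    B ↦ CA
    D ↦ AA
    A ↦ AD  (constrained at step 1)
    C ↦ BC  (constrained at step 1)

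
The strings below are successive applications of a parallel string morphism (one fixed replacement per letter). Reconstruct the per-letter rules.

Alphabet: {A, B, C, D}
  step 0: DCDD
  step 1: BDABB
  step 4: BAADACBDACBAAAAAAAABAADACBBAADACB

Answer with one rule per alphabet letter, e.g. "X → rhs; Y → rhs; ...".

A->AA, B->CB, C->DA, D->B

  step 0 ⇒ step 1: DCDD ⇒ B·DA·B·B
    C ↦ DA
    D ↦ B
    A ↦ AA  (constrained at step 1)
    B ↦ CB  (constrained at step 1)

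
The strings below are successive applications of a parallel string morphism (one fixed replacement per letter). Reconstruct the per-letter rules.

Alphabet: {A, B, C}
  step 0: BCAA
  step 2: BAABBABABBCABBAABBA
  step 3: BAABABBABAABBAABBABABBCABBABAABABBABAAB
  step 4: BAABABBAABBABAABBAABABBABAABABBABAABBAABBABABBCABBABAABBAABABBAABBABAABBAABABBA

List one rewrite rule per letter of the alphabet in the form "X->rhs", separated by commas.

A->AB, B->BA, C->BBC

  step 3 ⇒ step 4: BAABABBABAABBAABBABABBCABBABAABABBABAAB ⇒ BA·AB·AB·BA·AB·BA·BA·AB·BA·AB·AB·BA·BA·AB·AB·BA·BA·AB·BA·AB·BA·BA·BBC·AB·BA·BA·AB·BA·AB·AB·BA·AB·BA·BA·AB·BA·AB·AB·BA
    A ↦ AB
    B ↦ BA
    C ↦ BBC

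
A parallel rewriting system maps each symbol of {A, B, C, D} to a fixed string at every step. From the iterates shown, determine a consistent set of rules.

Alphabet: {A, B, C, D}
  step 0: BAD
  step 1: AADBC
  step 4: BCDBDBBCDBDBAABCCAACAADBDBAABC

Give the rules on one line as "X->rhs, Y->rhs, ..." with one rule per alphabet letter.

  step 0 ⇒ step 1: BAD ⇒ AA·DB·C
    A ↦ DB
    B ↦ AA
    D ↦ C
    C ↦ BC  (constrained at step 1)

A->DB, B->AA, C->BC, D->C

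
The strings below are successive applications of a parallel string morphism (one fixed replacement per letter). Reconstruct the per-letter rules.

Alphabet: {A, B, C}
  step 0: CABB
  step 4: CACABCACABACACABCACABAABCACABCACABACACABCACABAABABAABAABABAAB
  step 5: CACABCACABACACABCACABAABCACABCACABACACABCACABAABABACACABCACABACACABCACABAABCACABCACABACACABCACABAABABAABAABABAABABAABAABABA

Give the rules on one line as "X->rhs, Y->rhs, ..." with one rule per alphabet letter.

  step 4 ⇒ step 5: CACABCACABACACABCACABAABCACABCACABACACABCACABAABABAABAABABAAB ⇒ CAC·AB·CAC·AB·A·CAC·AB·CAC·AB·A·AB·CAC·AB·CAC·AB·A·CAC·AB·CAC·AB·A·AB·AB·A·CAC·AB·CAC·AB·A·CAC·AB·CAC·AB·A·AB·CAC·AB·CAC·AB·A·CAC·AB·CAC·AB·A·AB·AB·A·AB·A·AB·AB·A·AB·AB·A·AB·A·AB·AB·A
    A ↦ AB
    B ↦ A
    C ↦ CAC

A->AB, B->A, C->CAC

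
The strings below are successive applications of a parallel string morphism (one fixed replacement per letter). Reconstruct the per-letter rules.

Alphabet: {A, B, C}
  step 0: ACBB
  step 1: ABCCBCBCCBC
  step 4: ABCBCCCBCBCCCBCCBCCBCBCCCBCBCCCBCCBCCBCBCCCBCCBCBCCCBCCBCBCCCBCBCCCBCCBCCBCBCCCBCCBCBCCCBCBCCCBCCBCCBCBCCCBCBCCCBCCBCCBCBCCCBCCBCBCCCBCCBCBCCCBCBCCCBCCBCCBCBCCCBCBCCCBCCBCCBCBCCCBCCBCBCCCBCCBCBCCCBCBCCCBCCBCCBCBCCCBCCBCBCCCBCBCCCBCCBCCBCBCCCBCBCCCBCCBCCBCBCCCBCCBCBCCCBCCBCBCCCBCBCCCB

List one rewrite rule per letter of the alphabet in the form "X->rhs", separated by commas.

A->AB, B->CBC, C->CCB

  step 0 ⇒ step 1: ACBB ⇒ AB·CCB·CBC·CBC
    A ↦ AB
    B ↦ CBC
    C ↦ CCB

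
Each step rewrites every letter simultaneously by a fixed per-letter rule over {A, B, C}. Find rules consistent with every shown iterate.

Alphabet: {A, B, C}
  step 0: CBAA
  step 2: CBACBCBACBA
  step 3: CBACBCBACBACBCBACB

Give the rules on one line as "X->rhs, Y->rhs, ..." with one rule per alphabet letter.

  step 2 ⇒ step 3: CBACBCBACBA ⇒ CB·A·CB·CB·A·CB·A·CB·CB·A·CB
    A ↦ CB
    B ↦ A
    C ↦ CB

A->CB, B->A, C->CB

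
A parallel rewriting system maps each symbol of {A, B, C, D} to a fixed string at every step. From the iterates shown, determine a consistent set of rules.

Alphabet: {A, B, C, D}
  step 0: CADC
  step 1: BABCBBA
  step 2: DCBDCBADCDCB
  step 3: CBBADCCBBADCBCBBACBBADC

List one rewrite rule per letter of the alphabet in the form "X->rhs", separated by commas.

  step 2 ⇒ step 3: DCBDCBADCDCB ⇒ CB·BA·DC·CB·BA·DC·B·CB·BA·CB·BA·DC
    A ↦ B
    B ↦ DC
    C ↦ BA
    D ↦ CB

A->B, B->DC, C->BA, D->CB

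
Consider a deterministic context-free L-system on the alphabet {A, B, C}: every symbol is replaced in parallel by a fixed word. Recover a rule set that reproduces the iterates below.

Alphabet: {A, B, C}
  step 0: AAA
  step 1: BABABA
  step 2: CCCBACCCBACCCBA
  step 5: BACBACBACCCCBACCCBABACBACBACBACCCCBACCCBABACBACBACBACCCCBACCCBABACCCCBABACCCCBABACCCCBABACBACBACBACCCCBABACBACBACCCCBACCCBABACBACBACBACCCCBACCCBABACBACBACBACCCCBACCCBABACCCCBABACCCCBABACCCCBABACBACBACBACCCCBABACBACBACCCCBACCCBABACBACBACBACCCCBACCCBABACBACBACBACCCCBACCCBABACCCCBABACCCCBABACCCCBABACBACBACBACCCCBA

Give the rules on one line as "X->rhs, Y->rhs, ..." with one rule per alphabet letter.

  step 1 ⇒ step 2: BABABA ⇒ CCC·BA·CCC·BA·CCC·BA
    A ↦ BA
    B ↦ CCC
    C ↦ BAC  (constrained at step 2)

A->BA, B->CCC, C->BAC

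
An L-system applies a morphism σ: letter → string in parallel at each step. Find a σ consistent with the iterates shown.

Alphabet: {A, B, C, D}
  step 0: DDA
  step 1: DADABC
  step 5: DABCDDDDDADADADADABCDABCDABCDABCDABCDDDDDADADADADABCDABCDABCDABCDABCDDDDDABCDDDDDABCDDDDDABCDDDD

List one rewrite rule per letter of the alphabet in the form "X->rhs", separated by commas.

A->BC, B->DD, C->DD, D->DA

  step 0 ⇒ step 1: DDA ⇒ DA·DA·BC
    A ↦ BC
    D ↦ DA
    B ↦ DD  (constrained at step 1)
    C ↦ DD  (constrained at step 1)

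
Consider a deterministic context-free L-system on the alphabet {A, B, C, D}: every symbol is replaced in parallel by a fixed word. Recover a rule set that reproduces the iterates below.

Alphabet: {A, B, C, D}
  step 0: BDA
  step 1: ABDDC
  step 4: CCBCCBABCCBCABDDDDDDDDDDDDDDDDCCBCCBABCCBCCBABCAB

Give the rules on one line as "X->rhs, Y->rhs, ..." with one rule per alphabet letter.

  step 0 ⇒ step 1: BDA ⇒ AB·DD·C
    A ↦ C
    B ↦ AB
    D ↦ DD
    C ↦ CCB  (constrained at step 1)

A->C, B->AB, C->CCB, D->DD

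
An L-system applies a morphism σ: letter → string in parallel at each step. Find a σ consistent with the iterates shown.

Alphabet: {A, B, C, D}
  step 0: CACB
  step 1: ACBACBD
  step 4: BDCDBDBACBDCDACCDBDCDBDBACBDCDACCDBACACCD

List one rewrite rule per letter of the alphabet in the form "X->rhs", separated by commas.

A->B, B->BD, C->AC, D->CD

  step 0 ⇒ step 1: CACB ⇒ AC·B·AC·BD
    A ↦ B
    B ↦ BD
    C ↦ AC
    D ↦ CD  (constrained at step 1)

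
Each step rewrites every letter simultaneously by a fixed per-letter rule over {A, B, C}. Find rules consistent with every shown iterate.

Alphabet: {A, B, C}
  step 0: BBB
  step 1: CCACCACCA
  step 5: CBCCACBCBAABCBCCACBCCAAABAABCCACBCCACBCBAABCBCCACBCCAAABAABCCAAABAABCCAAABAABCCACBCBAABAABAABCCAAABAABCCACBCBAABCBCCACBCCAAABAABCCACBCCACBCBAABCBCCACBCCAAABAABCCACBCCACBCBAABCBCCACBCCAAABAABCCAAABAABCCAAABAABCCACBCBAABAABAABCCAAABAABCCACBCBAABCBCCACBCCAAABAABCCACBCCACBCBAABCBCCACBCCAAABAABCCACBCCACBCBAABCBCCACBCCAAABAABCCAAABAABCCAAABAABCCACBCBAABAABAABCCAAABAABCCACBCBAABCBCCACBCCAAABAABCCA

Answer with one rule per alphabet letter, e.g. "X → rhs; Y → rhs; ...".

A->AAB, B->CCA, C->CB

  step 0 ⇒ step 1: BBB ⇒ CCA·CCA·CCA
    B ↦ CCA
    A ↦ AAB  (constrained at step 1)
    C ↦ CB  (constrained at step 1)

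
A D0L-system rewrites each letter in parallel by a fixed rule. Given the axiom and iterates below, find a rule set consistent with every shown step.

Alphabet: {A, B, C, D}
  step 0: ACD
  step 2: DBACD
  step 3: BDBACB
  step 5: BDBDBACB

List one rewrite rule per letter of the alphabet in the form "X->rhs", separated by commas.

  step 2 ⇒ step 3: DBACD ⇒ B·D·B·AC·B
    A ↦ B
    B ↦ D
    C ↦ AC
    D ↦ B

A->B, B->D, C->AC, D->B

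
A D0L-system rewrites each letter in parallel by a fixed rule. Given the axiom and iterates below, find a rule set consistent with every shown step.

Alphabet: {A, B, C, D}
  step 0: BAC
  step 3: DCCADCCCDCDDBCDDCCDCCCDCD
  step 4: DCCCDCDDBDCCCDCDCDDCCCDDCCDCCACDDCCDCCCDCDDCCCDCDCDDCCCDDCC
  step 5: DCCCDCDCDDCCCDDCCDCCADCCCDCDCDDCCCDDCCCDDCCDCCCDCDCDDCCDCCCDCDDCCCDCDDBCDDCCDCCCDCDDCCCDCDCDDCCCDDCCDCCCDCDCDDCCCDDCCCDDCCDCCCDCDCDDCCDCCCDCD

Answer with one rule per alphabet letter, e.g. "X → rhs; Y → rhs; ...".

A->DB, B->A, C->CD, D->DCC

  step 4 ⇒ step 5: DCCCDCDDBDCCCDCDCDDCCCDDCCDCCACDDCCDCCCDCDDCCCDCDCDDCCCDDCC ⇒ DCC·CD·CD·CD·DCC·CD·DCC·DCC·A·DCC·CD·CD·CD·DCC·CD·DCC·CD·DCC·DCC·CD·CD·CD·DCC·DCC·CD·CD·DCC·CD·CD·DB·CD·DCC·DCC·CD·CD·DCC·CD·CD·CD·DCC·CD·DCC·DCC·CD·CD·CD·DCC·CD·DCC·CD·DCC·DCC·CD·CD·CD·DCC·DCC·CD·CD
    A ↦ DB
    B ↦ A
    C ↦ CD
    D ↦ DCC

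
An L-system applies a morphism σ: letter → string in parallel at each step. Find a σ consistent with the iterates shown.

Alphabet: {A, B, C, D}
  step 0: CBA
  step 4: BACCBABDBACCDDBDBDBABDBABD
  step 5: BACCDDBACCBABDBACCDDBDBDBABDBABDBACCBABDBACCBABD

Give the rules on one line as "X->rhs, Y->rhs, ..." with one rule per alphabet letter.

A->CC, B->BA, C->D, D->BD

  step 4 ⇒ step 5: BACCBABDBACCDDBDBDBABDBABD ⇒ BA·CC·D·D·BA·CC·BA·BD·BA·CC·D·D·BD·BD·BA·BD·BA·BD·BA·CC·BA·BD·BA·CC·BA·BD
    A ↦ CC
    B ↦ BA
    C ↦ D
    D ↦ BD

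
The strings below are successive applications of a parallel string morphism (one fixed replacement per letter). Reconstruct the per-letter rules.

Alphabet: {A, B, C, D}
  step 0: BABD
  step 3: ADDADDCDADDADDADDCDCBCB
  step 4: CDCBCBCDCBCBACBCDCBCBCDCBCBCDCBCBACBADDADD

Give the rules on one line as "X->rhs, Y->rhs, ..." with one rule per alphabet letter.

  step 3 ⇒ step 4: ADDADDCDADDADDADDCDCBCB ⇒ CD·CB·CB·CD·CB·CB·A·CB·CD·CB·CB·CD·CB·CB·CD·CB·CB·A·CB·A·DD·A·DD
    A ↦ CD
    B ↦ DD
    C ↦ A
    D ↦ CB

A->CD, B->DD, C->A, D->CB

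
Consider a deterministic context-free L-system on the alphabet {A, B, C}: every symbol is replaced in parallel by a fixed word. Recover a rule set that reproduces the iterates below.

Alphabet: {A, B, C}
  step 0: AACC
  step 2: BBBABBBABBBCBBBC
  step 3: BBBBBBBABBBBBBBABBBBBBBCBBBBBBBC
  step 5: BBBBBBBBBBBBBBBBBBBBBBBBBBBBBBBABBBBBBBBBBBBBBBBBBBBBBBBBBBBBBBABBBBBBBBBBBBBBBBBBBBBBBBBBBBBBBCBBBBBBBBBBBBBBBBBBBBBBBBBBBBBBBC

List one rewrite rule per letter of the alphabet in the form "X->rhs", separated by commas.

A->BA, B->BB, C->BC

  step 2 ⇒ step 3: BBBABBBABBBCBBBC ⇒ BB·BB·BB·BA·BB·BB·BB·BA·BB·BB·BB·BC·BB·BB·BB·BC
    A ↦ BA
    B ↦ BB
    C ↦ BC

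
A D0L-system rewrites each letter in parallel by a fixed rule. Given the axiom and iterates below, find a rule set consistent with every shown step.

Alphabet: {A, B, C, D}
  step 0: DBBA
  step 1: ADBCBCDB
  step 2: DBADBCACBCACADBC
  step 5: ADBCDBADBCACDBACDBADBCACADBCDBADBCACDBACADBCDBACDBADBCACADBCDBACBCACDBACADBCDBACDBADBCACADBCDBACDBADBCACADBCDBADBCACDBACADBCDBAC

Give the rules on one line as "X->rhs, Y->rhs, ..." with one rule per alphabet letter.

A->DB, B->BC, C->AC, D->AD

  step 1 ⇒ step 2: ADBCBCDB ⇒ DB·AD·BC·AC·BC·AC·AD·BC
    A ↦ DB
    B ↦ BC
    C ↦ AC
    D ↦ AD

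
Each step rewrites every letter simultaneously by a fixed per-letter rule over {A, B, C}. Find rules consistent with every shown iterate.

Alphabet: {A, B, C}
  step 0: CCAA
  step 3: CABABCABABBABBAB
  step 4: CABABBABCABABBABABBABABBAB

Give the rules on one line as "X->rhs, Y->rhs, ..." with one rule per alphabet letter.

A->B, B->AB, C->CA

  step 3 ⇒ step 4: CABABCABABBABBAB ⇒ CA·B·AB·B·AB·CA·B·AB·B·AB·AB·B·AB·AB·B·AB
    A ↦ B
    B ↦ AB
    C ↦ CA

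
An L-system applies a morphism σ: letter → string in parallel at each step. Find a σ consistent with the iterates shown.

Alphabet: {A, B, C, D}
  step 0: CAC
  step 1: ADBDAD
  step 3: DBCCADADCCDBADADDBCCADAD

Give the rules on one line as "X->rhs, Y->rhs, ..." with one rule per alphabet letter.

  step 0 ⇒ step 1: CAC ⇒ AD·BD·AD
    A ↦ BD
    C ↦ AD
    B ↦ DB  (constrained at step 1)
    D ↦ CC  (constrained at step 1)

A->BD, B->DB, C->AD, D->CC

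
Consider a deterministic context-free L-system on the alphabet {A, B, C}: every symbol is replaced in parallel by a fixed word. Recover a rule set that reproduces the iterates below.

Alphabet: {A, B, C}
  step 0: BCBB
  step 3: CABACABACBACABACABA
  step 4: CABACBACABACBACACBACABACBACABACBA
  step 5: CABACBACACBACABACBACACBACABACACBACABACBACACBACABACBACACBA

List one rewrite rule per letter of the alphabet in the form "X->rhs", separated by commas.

  step 4 ⇒ step 5: CABACBACABACBACACBACABACBACABACBA ⇒ CA·BA·C·BA·CA·C·BA·CA·BA·C·BA·CA·C·BA·CA·BA·CA·C·BA·CA·BA·C·BA·CA·C·BA·CA·BA·C·BA·CA·C·BA
    A ↦ BA
    B ↦ C
    C ↦ CA

A->BA, B->C, C->CA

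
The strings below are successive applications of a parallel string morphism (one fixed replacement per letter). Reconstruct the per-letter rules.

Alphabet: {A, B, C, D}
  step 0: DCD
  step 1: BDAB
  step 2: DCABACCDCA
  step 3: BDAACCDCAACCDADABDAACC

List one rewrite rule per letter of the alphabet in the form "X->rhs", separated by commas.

A->ACC, B->DCA, C->DA, D->B

  step 2 ⇒ step 3: DCABACCDCA ⇒ B·DA·ACC·DCA·ACC·DA·DA·B·DA·ACC
    A ↦ ACC
    B ↦ DCA
    C ↦ DA
    D ↦ B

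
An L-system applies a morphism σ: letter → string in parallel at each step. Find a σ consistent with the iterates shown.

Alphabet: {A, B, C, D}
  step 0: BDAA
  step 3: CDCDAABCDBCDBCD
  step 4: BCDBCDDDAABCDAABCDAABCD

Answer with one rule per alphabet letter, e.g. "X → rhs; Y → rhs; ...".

A->D, B->AA, C->B, D->CD

  step 3 ⇒ step 4: CDCDAABCDBCDBCD ⇒ B·CD·B·CD·D·D·AA·B·CD·AA·B·CD·AA·B·CD
    A ↦ D
    B ↦ AA
    C ↦ B
    D ↦ CD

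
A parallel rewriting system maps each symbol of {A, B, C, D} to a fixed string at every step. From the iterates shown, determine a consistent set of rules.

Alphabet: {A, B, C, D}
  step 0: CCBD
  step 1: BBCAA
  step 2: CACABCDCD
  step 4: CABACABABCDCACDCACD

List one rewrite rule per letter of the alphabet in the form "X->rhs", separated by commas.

  step 1 ⇒ step 2: BBCAA ⇒ CA·CA·B·CD·CD
    A ↦ CD
    B ↦ CA
    C ↦ B
  step 0 ⇒ step 1: CCBD ⇒ B·B·CA·A
    D ↦ A

A->CD, B->CA, C->B, D->A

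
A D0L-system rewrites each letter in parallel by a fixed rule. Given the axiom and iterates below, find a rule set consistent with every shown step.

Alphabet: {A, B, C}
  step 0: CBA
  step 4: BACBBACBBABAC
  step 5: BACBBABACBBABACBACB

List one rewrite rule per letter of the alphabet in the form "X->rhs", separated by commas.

  step 4 ⇒ step 5: BACBBACBBABAC ⇒ BA·C·B·BA·BA·C·B·BA·BA·C·BA·C·B
    A ↦ C
    B ↦ BA
    C ↦ B

A->C, B->BA, C->B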